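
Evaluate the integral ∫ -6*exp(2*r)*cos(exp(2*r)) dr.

Let u = exp(2*r), so du = (2*exp(2*r)) dr.
Rewriting, the integral becomes -3·∫ cos(u) du = -3·sin(u).
Substituting back, u = exp(2*r).

-3*sin(exp(2*r)) + C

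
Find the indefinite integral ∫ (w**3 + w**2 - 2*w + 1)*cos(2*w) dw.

Use integration by parts with u = w**3 + w**2 - 2*w + 1, dv = cos(2*w) dw, so v = sin(2*w)/2.
Apply parts 3 times (tabular method): alternate signs, differentiate u down to 0, integrate dv up.

w**3*sin(2*w)/2 + w**2*sin(2*w)/2 + 3*w**2*cos(2*w)/4 - 7*w*sin(2*w)/4 + w*cos(2*w)/2 + sin(2*w)/4 - 7*cos(2*w)/8 + C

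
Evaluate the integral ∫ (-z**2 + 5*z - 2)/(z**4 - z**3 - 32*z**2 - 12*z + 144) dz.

-log(z - 6)/45 - log(z - 2)/30 - 26*log(z + 3)/45 + 19*log(z + 4)/30 + C

Factor the denominator: (z - 6)*(z - 2)*(z + 3)*(z + 4).
Partial-fraction decomposition: 19/(30*(z + 4)) - 26/(45*(z + 3)) - 1/(30*(z - 2)) - 1/(45*(z - 6)).
Integrate each term: A/(z−a) contributes A·log|z−a|.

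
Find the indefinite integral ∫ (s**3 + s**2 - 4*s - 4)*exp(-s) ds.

(-s**3 - 4*s**2 - 4*s)*exp(-s) + C

Use integration by parts with u = s**3 + s**2 - 4*s - 4, dv = exp(-s) ds, so v = -exp(-s).
Apply parts 3 times (tabular method): alternate signs, differentiate u down to 0, integrate dv up.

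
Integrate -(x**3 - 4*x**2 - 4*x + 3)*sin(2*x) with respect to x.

x**3*cos(2*x)/2 - 3*x**2*sin(2*x)/4 - 2*x**2*cos(2*x) + 2*x*sin(2*x) - 11*x*cos(2*x)/4 + 11*sin(2*x)/8 + 5*cos(2*x)/2 + C

Use integration by parts with u = x**3 - 4*x**2 - 4*x + 3, dv = -sin(2*x) dx, so v = cos(2*x)/2.
Apply parts 3 times (tabular method): alternate signs, differentiate u down to 0, integrate dv up.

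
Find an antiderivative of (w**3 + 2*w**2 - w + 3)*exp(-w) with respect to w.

Use integration by parts with u = w**3 + 2*w**2 - w + 3, dv = exp(-w) dw, so v = -exp(-w).
Apply parts 3 times (tabular method): alternate signs, differentiate u down to 0, integrate dv up.

(-w**3 - 5*w**2 - 9*w - 12)*exp(-w) + C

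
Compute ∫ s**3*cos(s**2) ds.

Let u = s², du = 2s ds; rewrite as (1/2)∫ u^1·cos(1u) du.
Now integrate by parts 1 time.

s**2*sin(s**2)/2 + cos(s**2)/2 + C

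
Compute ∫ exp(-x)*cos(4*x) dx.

Let I denote the integral. Integrate by parts with u = cos(4*x), dv = exp(-x) dx, so v = -exp(-x): I = -exp(-x)*cos(4*x) − 4·∫ exp(-x)*sin(4*x) dx.
Apply parts again with u = sin(4*x), dv = exp(-x) dx: ∫ exp(-x)*sin(4*x) dx = -exp(-x)*sin(4*x) + 4·I. Substituting back brings back I: I = 4*exp(-x)*sin(4*x) - exp(-x)*cos(4*x) − 16·I.
Solving for I: (1 + 16)·I equals the remaining terms, so I = (1/17)·(4*exp(-x)*sin(4*x) - exp(-x)*cos(4*x)).

4*exp(-x)*sin(4*x)/17 - exp(-x)*cos(4*x)/17 + C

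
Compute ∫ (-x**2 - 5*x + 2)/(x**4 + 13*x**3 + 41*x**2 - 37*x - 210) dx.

Factor the denominator: (x - 2)*(x + 3)*(x + 5)*(x + 7).
Partial-fraction decomposition: 1/(6*(x + 7)) + 1/(14*(x + 5)) - 1/(5*(x + 3)) - 4/(105*(x - 2)).
Integrate each term: A/(x−a) contributes A·log|x−a|.

-4*log(x - 2)/105 - log(x + 3)/5 + log(x + 5)/14 + log(x + 7)/6 + C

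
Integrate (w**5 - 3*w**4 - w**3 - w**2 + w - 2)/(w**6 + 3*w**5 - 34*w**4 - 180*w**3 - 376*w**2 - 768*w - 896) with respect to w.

Factor the denominator: (w - 7)*(w + 2)*(w + 4)**2*(w**2 + 4).
Partial-fraction decomposition: -(66*w + 91)/(1060*(w**2 + 4)) + 378/(605*(w + 4)) - 175/(44*(w + 4)**2) + 5/(18*(w + 2)) + 9217/(57717*(w - 7)).
Integrate each term; A/(w−a) gives A·log|w−a|; the (Bw+D)/(w²+p²) term gives a log and an atan.

9217*log(w - 7)/57717 + 5*log(w + 2)/18 + 378*log(w + 4)/605 - 33*log(w**2 + 4)/1060 - 91*atan(w/2)/2120 + 175/(44*w + 176) + C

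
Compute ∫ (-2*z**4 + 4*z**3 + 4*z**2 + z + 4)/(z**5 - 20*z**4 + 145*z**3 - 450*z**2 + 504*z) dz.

Factor the denominator: z*(z - 7)*(z - 6)*(z - 4)*(z - 3).
Partial-fraction decomposition: 11/(36*(z - 3)) - 23/(3*(z - 4)) + 787/(18*(z - 6)) - 3223/(84*(z - 7)) + 1/(126*z).
Integrate each term: A/(z−a) contributes A·log|z−a|.

log(z)/126 - 3223*log(z - 7)/84 + 787*log(z - 6)/18 - 23*log(z - 4)/3 + 11*log(z - 3)/36 + C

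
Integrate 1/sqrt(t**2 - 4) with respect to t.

log(t + sqrt(t**2 - 4)) + C

Substitute t = 2·sec(θ), so dt = 2·sec(θ)*tan(θ) dθ and the radical becomes sqrt(t**2 - 4) = 2·tan(θ) by the Pythagorean identity.
Integrate the resulting trig expression in θ, then back-substitute sec(θ) = t/2, tan(θ) = sqrt(t**2 - 4)/2 (absorbing any constant into C).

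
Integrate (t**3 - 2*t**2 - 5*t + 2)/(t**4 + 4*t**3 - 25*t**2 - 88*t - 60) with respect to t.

Factor the denominator: (t - 5)*(t + 1)*(t + 2)*(t + 6).
Partial-fraction decomposition: 64/(55*(t + 6)) - 1/(7*(t + 2)) - 2/(15*(t + 1)) + 26/(231*(t - 5)).
Integrate each term: A/(t−a) contributes A·log|t−a|.

26*log(t - 5)/231 - 2*log(t + 1)/15 - log(t + 2)/7 + 64*log(t + 6)/55 + C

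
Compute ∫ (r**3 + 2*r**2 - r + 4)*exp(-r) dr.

(-r**3 - 5*r**2 - 9*r - 13)*exp(-r) + C

Use integration by parts with u = r**3 + 2*r**2 - r + 4, dv = exp(-r) dr, so v = -exp(-r).
Apply parts 3 times (tabular method): alternate signs, differentiate u down to 0, integrate dv up.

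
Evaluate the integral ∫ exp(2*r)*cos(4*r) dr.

exp(2*r)*sin(4*r)/5 + exp(2*r)*cos(4*r)/10 + C

Let I denote the integral. Integrate by parts with u = cos(4*r), dv = exp(2*r) dr, so v = exp(2*r)/2: I = exp(2*r)*cos(4*r)/2 + 2·∫ exp(2*r)*sin(4*r) dr.
Apply parts again with u = sin(4*r), dv = exp(2*r) dr: ∫ exp(2*r)*sin(4*r) dr = exp(2*r)*sin(4*r)/2 − 2·I. Substituting back brings back I: I = exp(2*r)*sin(4*r) + exp(2*r)*cos(4*r)/2 − 4·I.
Solving for I: (1 + 4)·I equals the remaining terms, so I = (1/5)·(exp(2*r)*sin(4*r) + exp(2*r)*cos(4*r)/2).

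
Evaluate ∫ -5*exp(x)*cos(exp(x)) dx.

-5*sin(exp(x)) + C

Let u = exp(x), so du = (exp(x)) dx.
Rewriting, the integral becomes -5·∫ cos(u) du = -5·sin(u).
Substituting back, u = exp(x).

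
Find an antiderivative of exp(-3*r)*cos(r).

exp(-3*r)*sin(r)/10 - 3*exp(-3*r)*cos(r)/10 + C

Let I denote the integral. Integrate by parts with u = cos(r), dv = exp(-3*r) dr, so v = -exp(-3*r)/3: I = -exp(-3*r)*cos(r)/3 − (1/3)·∫ exp(-3*r)*sin(r) dr.
Apply parts again with u = sin(r), dv = exp(-3*r) dr: ∫ exp(-3*r)*sin(r) dr = -exp(-3*r)*sin(r)/3 + (1/3)·I. Substituting back brings back I: I = exp(-3*r)*sin(r)/9 - exp(-3*r)*cos(r)/3 − (1/9)·I.
Solving for I: (1 + 1/9)·I equals the remaining terms, so I = (9/10)·(exp(-3*r)*sin(r)/9 - exp(-3*r)*cos(r)/3).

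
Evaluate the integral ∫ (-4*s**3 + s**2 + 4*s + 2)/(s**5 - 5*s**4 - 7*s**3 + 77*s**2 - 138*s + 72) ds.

Factor the denominator: (s - 3)**2*(s - 2)*(s - 1)*(s + 4).
Partial-fraction decomposition: 43/(245*(s + 4)) - 3/(20*(s - 1)) - 3/(s - 2) + 583/(196*(s - 3)) - 85/(14*(s - 3)**2).
Integrate each term; A/(s−a) gives A·log|s−a|; A/(s−a)² gives −A/(s−a).

583*log(s - 3)/196 - 3*log(s - 2) - 3*log(s - 1)/20 + 43*log(s + 4)/245 + 85/(14*s - 42) + C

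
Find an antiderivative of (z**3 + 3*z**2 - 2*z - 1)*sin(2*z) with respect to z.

-z**3*cos(2*z)/2 + 3*z**2*sin(2*z)/4 - 3*z**2*cos(2*z)/2 + 3*z*sin(2*z)/2 + 7*z*cos(2*z)/4 - 7*sin(2*z)/8 + 5*cos(2*z)/4 + C

Use integration by parts with u = z**3 + 3*z**2 - 2*z - 1, dv = sin(2*z) dz, so v = -cos(2*z)/2.
Apply parts 3 times (tabular method): alternate signs, differentiate u down to 0, integrate dv up.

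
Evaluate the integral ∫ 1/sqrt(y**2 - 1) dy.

Substitute y = sec(θ), so dy = sec(θ)*tan(θ) dθ and the radical becomes sqrt(y**2 - 1) = tan(θ) by the Pythagorean identity.
Integrate the resulting trig expression in θ, then back-substitute sec(θ) = y, tan(θ) = sqrt(y**2 - 1) (absorbing any constant into C).

log(y + sqrt(y**2 - 1)) + C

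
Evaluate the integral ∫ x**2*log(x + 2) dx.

Use integration by parts with u = log(x + 2), dv = x**2 dx.
Then du = 1/(x + 2) dx and v = x**3/3.

x**3*log(x + 2)/3 - x**3/9 + x**2/3 - 4*x/3 + 8*log(x + 2)/3 + C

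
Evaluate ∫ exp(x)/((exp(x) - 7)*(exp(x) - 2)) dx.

log(exp(x) - 7)/5 - log(exp(x) - 2)/5 + C

Let u = e^x, du = e^x dx.
The integral becomes ∫ du/((u-7)(u-2)); decompose into partial fractions.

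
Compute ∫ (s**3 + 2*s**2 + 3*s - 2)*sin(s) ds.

Use integration by parts with u = s**3 + 2*s**2 + 3*s - 2, dv = sin(s) ds, so v = -cos(s).
Apply parts 3 times (tabular method): alternate signs, differentiate u down to 0, integrate dv up.

-s**3*cos(s) + 3*s**2*sin(s) - 2*s**2*cos(s) + 4*s*sin(s) + 3*s*cos(s) - 3*sin(s) + 6*cos(s) + C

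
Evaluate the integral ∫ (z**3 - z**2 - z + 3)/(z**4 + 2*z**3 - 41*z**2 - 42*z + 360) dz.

49*log(z - 5)/99 - log(z - 3)/7 - 73*log(z + 4)/126 + 27*log(z + 6)/22 + C

Factor the denominator: (z - 5)*(z - 3)*(z + 4)*(z + 6).
Partial-fraction decomposition: 27/(22*(z + 6)) - 73/(126*(z + 4)) - 1/(7*(z - 3)) + 49/(99*(z - 5)).
Integrate each term: A/(z−a) contributes A·log|z−a|.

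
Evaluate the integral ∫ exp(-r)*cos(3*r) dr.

3*exp(-r)*sin(3*r)/10 - exp(-r)*cos(3*r)/10 + C

Let I denote the integral. Integrate by parts with u = cos(3*r), dv = exp(-r) dr, so v = -exp(-r): I = -exp(-r)*cos(3*r) − 3·∫ exp(-r)*sin(3*r) dr.
Apply parts again with u = sin(3*r), dv = exp(-r) dr: ∫ exp(-r)*sin(3*r) dr = -exp(-r)*sin(3*r) + 3·I. Substituting back brings back I: I = 3*exp(-r)*sin(3*r) - exp(-r)*cos(3*r) − 9·I.
Solving for I: (1 + 9)·I equals the remaining terms, so I = (1/10)·(3*exp(-r)*sin(3*r) - exp(-r)*cos(3*r)).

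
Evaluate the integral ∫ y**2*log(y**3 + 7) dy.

y**3*log(y**3 + 7)/3 - y**3/3 + 7*log(y**3 + 7)/3 + C

Let u = y**3 + 7, so du = (3*y**2) dy.
The integral becomes (1/3)·∫ log(u) du; integrate by parts with u′=log(u), dv′=du.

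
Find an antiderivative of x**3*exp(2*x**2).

Let u = x², du = 2x dx; rewrite as (1/2)∫ u^1·exp(2u) du.
Now integrate by parts 1 time.

(2*x**2 - 1)*exp(2*x**2)/8 + C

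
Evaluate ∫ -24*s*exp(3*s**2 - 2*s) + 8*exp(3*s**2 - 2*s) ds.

-4*exp(3*s**2 - 2*s) + C

Let u = 3*s**2 - 2*s, so du = (6*s - 2) ds.
Rewriting, the integral becomes -4·∫ e^u du = -4·e^u.
Substituting back, u = 3*s**2 - 2*s.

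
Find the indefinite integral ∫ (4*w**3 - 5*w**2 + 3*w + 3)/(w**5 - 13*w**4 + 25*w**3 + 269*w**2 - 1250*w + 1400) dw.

Factor the denominator: (w - 7)*(w - 5)*(w - 4)*(w - 2)*(w + 5).
Partial-fraction decomposition: -91/(1080*(w + 5)) - 1/(10*(w - 2)) + 191/(54*(w - 4)) - 131/(20*(w - 5)) + 1151/(360*(w - 7)).
Integrate each term: A/(w−a) contributes A·log|w−a|.

1151*log(w - 7)/360 - 131*log(w - 5)/20 + 191*log(w - 4)/54 - log(w - 2)/10 - 91*log(w + 5)/1080 + C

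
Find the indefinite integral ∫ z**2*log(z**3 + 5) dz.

Let u = z**3 + 5, so du = (3*z**2) dz.
The integral becomes (1/3)·∫ log(u) du; integrate by parts with u′=log(u), dv′=du.

z**3*log(z**3 + 5)/3 - z**3/3 + 5*log(z**3 + 5)/3 + C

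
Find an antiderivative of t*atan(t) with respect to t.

t**2*atan(t)/2 - t/2 + atan(t)/2 + C

Use integration by parts with u = arctan(t), dv = t dt.
Then du = 1/(t**2 + 1) dt.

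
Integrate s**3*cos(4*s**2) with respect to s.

s**2*sin(4*s**2)/8 + cos(4*s**2)/32 + C

Let u = s², du = 2s ds; rewrite as (1/2)∫ u^1·cos(4u) du.
Now integrate by parts 1 time.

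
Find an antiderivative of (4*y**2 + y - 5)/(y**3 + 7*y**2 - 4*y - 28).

13*log(y - 2)/36 - 9*log(y + 2)/20 + 184*log(y + 7)/45 + C

Factor the denominator: (y - 2)*(y + 2)*(y + 7).
Partial-fraction decomposition: 184/(45*(y + 7)) - 9/(20*(y + 2)) + 13/(36*(y - 2)).
Integrate each term: A/(y−a) contributes A·log|y−a|.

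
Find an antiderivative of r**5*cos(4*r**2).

r**4*sin(4*r**2)/8 + r**2*cos(4*r**2)/16 - sin(4*r**2)/64 + C

Let u = r², du = 2r dr; rewrite as (1/2)∫ u^2·cos(4u) du.
Now integrate by parts 2 times.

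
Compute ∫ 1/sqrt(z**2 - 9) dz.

Substitute z = 3·sec(θ), so dz = 3·sec(θ)*tan(θ) dθ and the radical becomes sqrt(z**2 - 9) = 3·tan(θ) by the Pythagorean identity.
Integrate the resulting trig expression in θ, then back-substitute sec(θ) = z/3, tan(θ) = sqrt(z**2 - 9)/3 (absorbing any constant into C).

log(z + sqrt(z**2 - 9)) + C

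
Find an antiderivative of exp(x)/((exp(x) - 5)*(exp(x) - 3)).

log(exp(x) - 5)/2 - log(exp(x) - 3)/2 + C

Let u = e^x, du = e^x dx.
The integral becomes ∫ du/((u-3)(u-5)); decompose into partial fractions.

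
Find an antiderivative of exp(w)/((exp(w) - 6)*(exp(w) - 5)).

log(exp(w) - 6) - log(exp(w) - 5) + C

Let u = e^w, du = e^w dw.
The integral becomes ∫ du/((u-5)(u-6)); decompose into partial fractions.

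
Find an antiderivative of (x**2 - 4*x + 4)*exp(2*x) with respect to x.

Use integration by parts with u = x**2 - 4*x + 4, dv = exp(2*x) dx, so v = exp(2*x)/2.
Apply parts 2 times (tabular method): alternate signs, differentiate u down to 0, integrate dv up.

(2*x**2 - 10*x + 13)*exp(2*x)/4 + C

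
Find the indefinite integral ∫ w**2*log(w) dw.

Use integration by parts with u = log(w), dv = w**2 dw.
Then du = 1/w dw and v = w**3/3.

w**3*log(w)/3 - w**3/9 + C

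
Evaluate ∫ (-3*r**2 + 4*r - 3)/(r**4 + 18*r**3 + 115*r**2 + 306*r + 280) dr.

Factor the denominator: (r + 2)*(r + 4)*(r + 5)*(r + 7).
Partial-fraction decomposition: 89/(15*(r + 7)) - 49/(3*(r + 5)) + 67/(6*(r + 4)) - 23/(30*(r + 2)).
Integrate each term: A/(r−a) contributes A·log|r−a|.

-23*log(r + 2)/30 + 67*log(r + 4)/6 - 49*log(r + 5)/3 + 89*log(r + 7)/15 + C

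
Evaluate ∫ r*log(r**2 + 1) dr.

Let u = r**2 + 1, so du = (2*r) dr.
The integral becomes (1/2)·∫ log(u) du; integrate by parts with u′=log(u), dv′=du.

r**2*log(r**2 + 1)/2 - r**2/2 + log(r**2 + 1)/2 + C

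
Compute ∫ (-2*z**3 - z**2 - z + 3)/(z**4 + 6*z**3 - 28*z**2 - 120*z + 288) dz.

-29*log(z - 4)/40 + 19*log(z - 2)/128 - 911*log(z + 6)/640 - 81/(16*z + 96) + C

Factor the denominator: (z - 4)*(z - 2)*(z + 6)**2.
Partial-fraction decomposition: -911/(640*(z + 6)) + 81/(16*(z + 6)**2) + 19/(128*(z - 2)) - 29/(40*(z - 4)).
Integrate each term; A/(z−a) gives A·log|z−a|; A/(z−a)² gives −A/(z−a).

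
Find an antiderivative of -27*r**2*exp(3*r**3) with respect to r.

-3*exp(3*r**3) + C

Let u = 3*r**3, so du = (9*r**2) dr.
Rewriting, the integral becomes -3·∫ e^u du = -3·e^u.
Substituting back, u = 3*r**3.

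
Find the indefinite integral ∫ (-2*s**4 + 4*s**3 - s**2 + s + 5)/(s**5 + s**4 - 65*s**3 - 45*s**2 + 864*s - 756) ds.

-3467*log(s - 7)/4056 + 55*log(s - 3)/648 + log(s - 1)/84 - 119012*log(s + 6)/95823 - 499/(117*s + 702) + C

Factor the denominator: (s - 7)*(s - 3)*(s - 1)*(s + 6)**2.
Partial-fraction decomposition: -119012/(95823*(s + 6)) + 499/(117*(s + 6)**2) + 1/(84*(s - 1)) + 55/(648*(s - 3)) - 3467/(4056*(s - 7)).
Integrate each term; A/(s−a) gives A·log|s−a|; A/(s−a)² gives −A/(s−a).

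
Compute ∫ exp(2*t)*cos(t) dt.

Let I denote the integral. Integrate by parts with u = cos(t), dv = exp(2*t) dt, so v = exp(2*t)/2: I = exp(2*t)*cos(t)/2 + (1/2)·∫ exp(2*t)*sin(t) dt.
Apply parts again with u = sin(t), dv = exp(2*t) dt: ∫ exp(2*t)*sin(t) dt = exp(2*t)*sin(t)/2 − (1/2)·I. Substituting back brings back I: I = exp(2*t)*sin(t)/4 + exp(2*t)*cos(t)/2 − (1/4)·I.
Solving for I: (1 + 1/4)·I equals the remaining terms, so I = (4/5)·(exp(2*t)*sin(t)/4 + exp(2*t)*cos(t)/2).

exp(2*t)*sin(t)/5 + 2*exp(2*t)*cos(t)/5 + C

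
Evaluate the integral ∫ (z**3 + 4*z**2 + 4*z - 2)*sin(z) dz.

-z**3*cos(z) + 3*z**2*sin(z) - 4*z**2*cos(z) + 8*z*sin(z) + 2*z*cos(z) - 2*sin(z) + 10*cos(z) + C

Use integration by parts with u = z**3 + 4*z**2 + 4*z - 2, dv = sin(z) dz, so v = -cos(z).
Apply parts 3 times (tabular method): alternate signs, differentiate u down to 0, integrate dv up.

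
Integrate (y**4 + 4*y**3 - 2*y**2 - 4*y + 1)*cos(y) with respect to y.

Use integration by parts with u = y**4 + 4*y**3 - 2*y**2 - 4*y + 1, dv = cos(y) dy, so v = sin(y).
Apply parts 4 times (tabular method): alternate signs, differentiate u down to 0, integrate dv up.

y**4*sin(y) + 4*y**3*sin(y) + 4*y**3*cos(y) - 14*y**2*sin(y) + 12*y**2*cos(y) - 28*y*sin(y) - 28*y*cos(y) + 29*sin(y) - 28*cos(y) + C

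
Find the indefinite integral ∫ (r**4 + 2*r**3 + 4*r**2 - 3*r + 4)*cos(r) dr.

r**4*sin(r) + 2*r**3*sin(r) + 4*r**3*cos(r) - 8*r**2*sin(r) + 6*r**2*cos(r) - 15*r*sin(r) - 16*r*cos(r) + 20*sin(r) - 15*cos(r) + C

Use integration by parts with u = r**4 + 2*r**3 + 4*r**2 - 3*r + 4, dv = cos(r) dr, so v = sin(r).
Apply parts 4 times (tabular method): alternate signs, differentiate u down to 0, integrate dv up.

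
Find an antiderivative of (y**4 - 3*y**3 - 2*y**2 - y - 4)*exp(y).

Use integration by parts with u = y**4 - 3*y**3 - 2*y**2 - y - 4, dv = exp(y) dy, so v = exp(y).
Apply parts 4 times (tabular method): alternate signs, differentiate u down to 0, integrate dv up.

(y**4 - 7*y**3 + 19*y**2 - 39*y + 35)*exp(y) + C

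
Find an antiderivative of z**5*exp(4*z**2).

(8*z**4 - 4*z**2 + 1)*exp(4*z**2)/64 + C

Let u = z², du = 2z dz; rewrite as (1/2)∫ u^2·exp(4u) du.
Now integrate by parts 2 times.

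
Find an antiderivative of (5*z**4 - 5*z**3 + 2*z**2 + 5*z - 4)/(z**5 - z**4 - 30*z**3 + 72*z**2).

Factor the denominator: z**2*(z - 4)*(z - 3)*(z + 6).
Partial-fraction decomposition: 3799/(1620*(z + 6)) - 299/(81*(z - 3)) + 63/(10*(z - 4)) + 5/(108*z) - 1/(18*z**2).
Integrate each term; A/(z−a) gives A·log|z−a|; A/(z−a)² gives −A/(z−a).

5*log(z)/108 + 63*log(z - 4)/10 - 299*log(z - 3)/81 + 3799*log(z + 6)/1620 + 1/(18*z) + C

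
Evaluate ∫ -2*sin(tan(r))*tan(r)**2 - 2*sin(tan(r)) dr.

Let u = tan(r), so du = (tan(r)**2 + 1) dr.
Rewriting, the integral becomes -2·∫ sin(u) du = -2·-cos(u).
Substituting back, u = tan(r).

2*cos(tan(r)) + C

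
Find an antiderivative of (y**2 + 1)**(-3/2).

Substitute y = tan(θ), so dy = sec(θ)^2 dθ and the radical becomes sqrt(y**2 + 1) = sec(θ) by the Pythagorean identity.
Integrate the resulting trig expression in θ, then back-substitute tan(θ) = y, sec(θ) = sqrt(y**2 + 1) (absorbing any constant into C).

y/sqrt(y**2 + 1) + C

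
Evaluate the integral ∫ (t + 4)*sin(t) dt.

-t*cos(t) + sin(t) - 4*cos(t) + C

Use integration by parts with u = t + 4, dv = sin(t) dt, so v = -cos(t).
Apply parts 1 times (tabular method): alternate signs, differentiate u down to 0, integrate dv up.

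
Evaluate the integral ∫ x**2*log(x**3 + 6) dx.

Let u = x**3 + 6, so du = (3*x**2) dx.
The integral becomes (1/3)·∫ log(u) du; integrate by parts with u′=log(u), dv′=du.

x**3*log(x**3 + 6)/3 - x**3/3 + 2*log(x**3 + 6) + C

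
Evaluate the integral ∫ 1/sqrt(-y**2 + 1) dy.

Substitute y = sin(θ), so dy = cos(θ) dθ and the radical becomes sqrt(-y**2 + 1) = cos(θ) by the Pythagorean identity.
Integrate the resulting trig expression in θ, then back-substitute θ = asin(y), sin(θ) = y, cos(θ) = sqrt(-y**2 + 1) (absorbing any constant into C).

asin(y) + C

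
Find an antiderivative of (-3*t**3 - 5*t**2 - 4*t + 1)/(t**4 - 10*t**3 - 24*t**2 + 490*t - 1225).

-1301*log(t - 7)/56 + 1981*log(t - 5)/96 - 271*log(t + 7)/672 - 173/(8*t - 40) + C

Factor the denominator: (t - 7)*(t - 5)**2*(t + 7).
Partial-fraction decomposition: -271/(672*(t + 7)) + 1981/(96*(t - 5)) + 173/(8*(t - 5)**2) - 1301/(56*(t - 7)).
Integrate each term; A/(t−a) gives A·log|t−a|; A/(t−a)² gives −A/(t−a).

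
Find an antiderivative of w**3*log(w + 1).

w**4*log(w + 1)/4 - w**4/16 + w**3/12 - w**2/8 + w/4 - log(w + 1)/4 + C

Use integration by parts with u = log(w + 1), dv = w**3 dw.
Then du = 1/(w + 1) dw and v = w**4/4.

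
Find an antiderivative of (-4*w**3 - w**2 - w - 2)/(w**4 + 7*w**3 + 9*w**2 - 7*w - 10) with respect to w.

Factor the denominator: (w - 1)*(w + 1)*(w + 2)*(w + 5).
Partial-fraction decomposition: -239/(36*(w + 5)) + 28/(9*(w + 2)) - 1/(4*(w + 1)) - 2/(9*(w - 1)).
Integrate each term: A/(w−a) contributes A·log|w−a|.

-2*log(w - 1)/9 - log(w + 1)/4 + 28*log(w + 2)/9 - 239*log(w + 5)/36 + C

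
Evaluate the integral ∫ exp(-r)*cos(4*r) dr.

4*exp(-r)*sin(4*r)/17 - exp(-r)*cos(4*r)/17 + C

Let I denote the integral. Integrate by parts with u = cos(4*r), dv = exp(-r) dr, so v = -exp(-r): I = -exp(-r)*cos(4*r) − 4·∫ exp(-r)*sin(4*r) dr.
Apply parts again with u = sin(4*r), dv = exp(-r) dr: ∫ exp(-r)*sin(4*r) dr = -exp(-r)*sin(4*r) + 4·I. Substituting back brings back I: I = 4*exp(-r)*sin(4*r) - exp(-r)*cos(4*r) − 16·I.
Solving for I: (1 + 16)·I equals the remaining terms, so I = (1/17)·(4*exp(-r)*sin(4*r) - exp(-r)*cos(4*r)).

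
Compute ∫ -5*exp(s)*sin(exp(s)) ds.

Let u = exp(s), so du = (exp(s)) ds.
Rewriting, the integral becomes -5·∫ sin(u) du = -5·-cos(u).
Substituting back, u = exp(s).

5*cos(exp(s)) + C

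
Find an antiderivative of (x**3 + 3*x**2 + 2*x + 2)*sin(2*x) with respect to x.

-x**3*cos(2*x)/2 + 3*x**2*sin(2*x)/4 - 3*x**2*cos(2*x)/2 + 3*x*sin(2*x)/2 - x*cos(2*x)/4 + sin(2*x)/8 - cos(2*x)/4 + C

Use integration by parts with u = x**3 + 3*x**2 + 2*x + 2, dv = sin(2*x) dx, so v = -cos(2*x)/2.
Apply parts 3 times (tabular method): alternate signs, differentiate u down to 0, integrate dv up.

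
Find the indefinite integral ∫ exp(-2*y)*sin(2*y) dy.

-exp(-2*y)*sin(2*y)/4 - exp(-2*y)*cos(2*y)/4 + C

Let I denote the integral. Integrate by parts with u = sin(2*y), dv = exp(-2*y) dy, so v = -exp(-2*y)/2: I = -exp(-2*y)*sin(2*y)/2 + ∫ exp(-2*y)*cos(2*y) dy.
Apply parts again with u = cos(2*y), dv = exp(-2*y) dy: ∫ exp(-2*y)*cos(2*y) dy = -exp(-2*y)*cos(2*y)/2 − I. Substituting back brings back I: I = -exp(-2*y)*sin(2*y)/2 - exp(-2*y)*cos(2*y)/2 − I.
Solving for I: (1 + 1)·I equals the remaining terms, so I = (1/2)·(-exp(-2*y)*sin(2*y)/2 - exp(-2*y)*cos(2*y)/2).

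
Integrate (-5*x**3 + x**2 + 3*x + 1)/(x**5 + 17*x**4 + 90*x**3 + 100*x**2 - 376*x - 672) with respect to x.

Factor the denominator: (x - 2)*(x + 2)*(x + 4)*(x + 6)*(x + 7).
Partial-fraction decomposition: 1744/(135*(x + 7)) - 1099/(64*(x + 6)) + 325/(72*(x + 4)) - 39/(160*(x + 2)) - 29/(1728*(x - 2)).
Integrate each term: A/(x−a) contributes A·log|x−a|.

-29*log(x - 2)/1728 - 39*log(x + 2)/160 + 325*log(x + 4)/72 - 1099*log(x + 6)/64 + 1744*log(x + 7)/135 + C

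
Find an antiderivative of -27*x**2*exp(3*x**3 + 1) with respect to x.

Let u = 3*x**3 + 1, so du = (9*x**2) dx.
Rewriting, the integral becomes -3·∫ e^u du = -3·e^u.
Substituting back, u = 3*x**3 + 1.

-3*exp(3*x**3 + 1) + C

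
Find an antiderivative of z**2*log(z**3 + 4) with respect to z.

z**3*log(z**3 + 4)/3 - z**3/3 + 4*log(z**3 + 4)/3 + C

Let u = z**3 + 4, so du = (3*z**2) dz.
The integral becomes (1/3)·∫ log(u) du; integrate by parts with u′=log(u), dv′=du.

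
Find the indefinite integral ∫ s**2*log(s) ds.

s**3*log(s)/3 - s**3/9 + C

Use integration by parts with u = log(s), dv = s**2 ds.
Then du = 1/s ds and v = s**3/3.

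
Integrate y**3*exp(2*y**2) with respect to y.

Let u = y², du = 2y dy; rewrite as (1/2)∫ u^1·exp(2u) du.
Now integrate by parts 1 time.

(2*y**2 - 1)*exp(2*y**2)/8 + C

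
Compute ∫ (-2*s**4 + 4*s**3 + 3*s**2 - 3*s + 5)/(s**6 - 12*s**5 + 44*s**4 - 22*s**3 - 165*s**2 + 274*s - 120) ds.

-685*log(s - 5)/224 + 215*log(s - 4)/54 - 31*log(s - 3)/40 - 49*log(s - 1)/288 + 41*log(s + 2)/1890 + 7/(72*s - 72) + C

Factor the denominator: (s - 5)*(s - 4)*(s - 3)*(s - 1)**2*(s + 2).
Partial-fraction decomposition: 41/(1890*(s + 2)) - 49/(288*(s - 1)) - 7/(72*(s - 1)**2) - 31/(40*(s - 3)) + 215/(54*(s - 4)) - 685/(224*(s - 5)).
Integrate each term; A/(s−a) gives A·log|s−a|; A/(s−a)² gives −A/(s−a).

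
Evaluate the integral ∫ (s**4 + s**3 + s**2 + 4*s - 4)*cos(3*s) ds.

Use integration by parts with u = s**4 + s**3 + s**2 + 4*s - 4, dv = cos(3*s) ds, so v = sin(3*s)/3.
Apply parts 4 times (tabular method): alternate signs, differentiate u down to 0, integrate dv up.

s**4*sin(3*s)/3 + s**3*sin(3*s)/3 + 4*s**3*cos(3*s)/9 - s**2*sin(3*s)/9 + s**2*cos(3*s)/3 + 10*s*sin(3*s)/9 - 2*s*cos(3*s)/27 - 106*sin(3*s)/81 + 10*cos(3*s)/27 + C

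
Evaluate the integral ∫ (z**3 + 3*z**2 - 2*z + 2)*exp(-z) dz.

Use integration by parts with u = z**3 + 3*z**2 - 2*z + 2, dv = exp(-z) dz, so v = -exp(-z).
Apply parts 3 times (tabular method): alternate signs, differentiate u down to 0, integrate dv up.

(-z**3 - 6*z**2 - 10*z - 12)*exp(-z) + C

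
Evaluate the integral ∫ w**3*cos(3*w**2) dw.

w**2*sin(3*w**2)/6 + cos(3*w**2)/18 + C

Let u = w², du = 2w dw; rewrite as (1/2)∫ u^1·cos(3u) du.
Now integrate by parts 1 time.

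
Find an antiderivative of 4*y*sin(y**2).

-2*cos(y**2) + C

Let u = y**2, so du = (2*y) dy.
Rewriting, the integral becomes 2·∫ sin(u) du = 2·-cos(u).
Substituting back, u = y**2.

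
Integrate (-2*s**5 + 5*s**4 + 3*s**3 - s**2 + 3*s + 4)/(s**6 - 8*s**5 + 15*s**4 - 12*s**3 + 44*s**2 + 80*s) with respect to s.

Factor the denominator: s*(s - 5)*(s - 4)*(s + 1)*(s**2 + 4).
Partial-fraction decomposition: -(857*s + 2748)/(2900*(s**2 + 4)) - 2/(75*(s + 1)) + 36/(25*(s - 4)) - 1378/(435*(s - 5)) + 1/(20*s).
Integrate each term; A/(s−a) gives A·log|s−a|; the (Bs+D)/(s²+p²) term gives a log and an atan.

log(s)/20 - 1378*log(s - 5)/435 + 36*log(s - 4)/25 - 2*log(s + 1)/75 - 857*log(s**2 + 4)/5800 - 687*atan(s/2)/1450 + C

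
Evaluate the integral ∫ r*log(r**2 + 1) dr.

r**2*log(r**2 + 1)/2 - r**2/2 + log(r**2 + 1)/2 + C

Let u = r**2 + 1, so du = (2*r) dr.
The integral becomes (1/2)·∫ log(u) du; integrate by parts with u′=log(u), dv′=du.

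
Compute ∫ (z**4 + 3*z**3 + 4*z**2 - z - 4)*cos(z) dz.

z**4*sin(z) + 3*z**3*sin(z) + 4*z**3*cos(z) - 8*z**2*sin(z) + 9*z**2*cos(z) - 19*z*sin(z) - 16*z*cos(z) + 12*sin(z) - 19*cos(z) + C

Use integration by parts with u = z**4 + 3*z**3 + 4*z**2 - z - 4, dv = cos(z) dz, so v = sin(z).
Apply parts 4 times (tabular method): alternate signs, differentiate u down to 0, integrate dv up.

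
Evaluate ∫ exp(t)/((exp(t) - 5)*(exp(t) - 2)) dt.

Let u = e^t, du = e^t dt.
The integral becomes ∫ du/((u-2)(u-5)); decompose into partial fractions.

log(exp(t) - 5)/3 - log(exp(t) - 2)/3 + C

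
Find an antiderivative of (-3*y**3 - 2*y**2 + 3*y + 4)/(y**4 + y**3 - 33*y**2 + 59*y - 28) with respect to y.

Factor the denominator: (y - 4)*(y - 1)**2*(y + 7).
Partial-fraction decomposition: -457/(352*(y + 7)) + 115/(288*(y - 1)) - 1/(12*(y - 1)**2) - 208/(99*(y - 4)).
Integrate each term; A/(y−a) gives A·log|y−a|; A/(y−a)² gives −A/(y−a).

-208*log(y - 4)/99 + 115*log(y - 1)/288 - 457*log(y + 7)/352 + 1/(12*y - 12) + C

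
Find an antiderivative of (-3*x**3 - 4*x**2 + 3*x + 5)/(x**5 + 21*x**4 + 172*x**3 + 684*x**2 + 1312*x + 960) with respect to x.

Factor the denominator: (x + 2)*(x + 4)**2*(x + 5)*(x + 6).
Partial-fraction decomposition: 491/(16*(x + 6)) - 265/(3*(x + 5)) + 115/(2*(x + 4)) - 121/(4*(x + 4)**2) + 7/(48*(x + 2)).
Integrate each term; A/(x−a) gives A·log|x−a|; A/(x−a)² gives −A/(x−a).

7*log(x + 2)/48 + 115*log(x + 4)/2 - 265*log(x + 5)/3 + 491*log(x + 6)/16 + 121/(4*x + 16) + C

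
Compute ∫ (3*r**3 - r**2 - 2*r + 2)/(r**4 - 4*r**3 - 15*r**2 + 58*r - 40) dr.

19*log(r - 5)/6 - log(r - 2) + log(r - 1)/10 + 11*log(r + 4)/15 + C

Factor the denominator: (r - 5)*(r - 2)*(r - 1)*(r + 4).
Partial-fraction decomposition: 11/(15*(r + 4)) + 1/(10*(r - 1)) - 1/(r - 2) + 19/(6*(r - 5)).
Integrate each term: A/(r−a) contributes A·log|r−a|.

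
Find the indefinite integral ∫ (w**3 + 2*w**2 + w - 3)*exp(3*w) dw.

(9*w**3 + 9*w**2 + 3*w - 28)*exp(3*w)/27 + C

Use integration by parts with u = w**3 + 2*w**2 + w - 3, dv = exp(3*w) dw, so v = exp(3*w)/3.
Apply parts 3 times (tabular method): alternate signs, differentiate u down to 0, integrate dv up.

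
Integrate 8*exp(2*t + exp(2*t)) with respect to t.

Let u = exp(2*t), so du = (2*exp(2*t)) dt.
Rewriting, the integral becomes 4·∫ e^u du = 4·e^u.
Substituting back, u = exp(2*t).

4*exp(exp(2*t)) + C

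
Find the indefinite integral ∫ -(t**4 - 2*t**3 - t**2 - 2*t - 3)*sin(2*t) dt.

t**4*cos(2*t)/2 - t**3*sin(2*t) - t**3*cos(2*t) + 3*t**2*sin(2*t)/2 - 2*t**2*cos(2*t) + 2*t*sin(2*t) + t*cos(2*t)/2 - sin(2*t)/4 - cos(2*t)/2 + C

Use integration by parts with u = t**4 - 2*t**3 - t**2 - 2*t - 3, dv = -sin(2*t) dt, so v = cos(2*t)/2.
Apply parts 4 times (tabular method): alternate signs, differentiate u down to 0, integrate dv up.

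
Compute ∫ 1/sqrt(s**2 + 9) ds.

Substitute s = 3·tan(θ), so ds = 3·sec(θ)^2 dθ and the radical becomes sqrt(s**2 + 9) = 3·sec(θ) by the Pythagorean identity.
Integrate the resulting trig expression in θ, then back-substitute tan(θ) = s/3, sec(θ) = sqrt(s**2 + 9)/3 (absorbing any constant into C).

log(s + sqrt(s**2 + 9)) + C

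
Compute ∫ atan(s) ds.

s*atan(s) - log(s**2 + 1)/2 + C

Use integration by parts with u = arctan(s), dv = ds.
Then du = 1/(s**2 + 1) ds.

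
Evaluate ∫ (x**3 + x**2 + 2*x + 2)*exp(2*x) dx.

(4*x**3 - 2*x**2 + 10*x + 3)*exp(2*x)/8 + C

Use integration by parts with u = x**3 + x**2 + 2*x + 2, dv = exp(2*x) dx, so v = exp(2*x)/2.
Apply parts 3 times (tabular method): alternate signs, differentiate u down to 0, integrate dv up.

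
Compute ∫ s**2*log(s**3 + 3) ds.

Let u = s**3 + 3, so du = (3*s**2) ds.
The integral becomes (1/3)·∫ log(u) du; integrate by parts with u′=log(u), dv′=du.

s**3*log(s**3 + 3)/3 - s**3/3 + log(s**3 + 3) + C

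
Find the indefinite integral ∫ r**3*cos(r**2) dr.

r**2*sin(r**2)/2 + cos(r**2)/2 + C

Let u = r², du = 2r dr; rewrite as (1/2)∫ u^1·cos(1u) du.
Now integrate by parts 1 time.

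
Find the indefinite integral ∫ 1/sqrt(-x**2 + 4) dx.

Substitute x = 2·sin(θ), so dx = 2·cos(θ) dθ and the radical becomes sqrt(-x**2 + 4) = 2·cos(θ) by the Pythagorean identity.
Integrate the resulting trig expression in θ, then back-substitute θ = asin(x/2), sin(θ) = x/2, cos(θ) = sqrt(-x**2 + 4)/2 (absorbing any constant into C).

asin(x/2) + C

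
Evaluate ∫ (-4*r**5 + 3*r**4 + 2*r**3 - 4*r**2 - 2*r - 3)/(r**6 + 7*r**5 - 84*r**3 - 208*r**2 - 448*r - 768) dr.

Factor the denominator: (r - 4)*(r + 3)*(r + 4)**2*(r**2 + 4).
Partial-fraction decomposition: (1019*r + 1584)/(5200*(r**2 + 4)) + 54817/(6400*(r + 4)) + 4677/(160*(r + 4)**2) - 1128/(91*(r + 3)) - 655/(1792*(r - 4)).
Integrate each term; A/(r−a) gives A·log|r−a|; the (Br+D)/(r²+p²) term gives a log and an atan.

-655*log(r - 4)/1792 - 1128*log(r + 3)/91 + 54817*log(r + 4)/6400 + 1019*log(r**2 + 4)/10400 + 99*atan(r/2)/650 - 4677/(160*r + 640) + C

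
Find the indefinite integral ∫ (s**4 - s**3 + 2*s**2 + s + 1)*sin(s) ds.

-s**4*cos(s) + 4*s**3*sin(s) + s**3*cos(s) - 3*s**2*sin(s) + 10*s**2*cos(s) - 20*s*sin(s) - 7*s*cos(s) + 7*sin(s) - 21*cos(s) + C

Use integration by parts with u = s**4 - s**3 + 2*s**2 + s + 1, dv = sin(s) ds, so v = -cos(s).
Apply parts 4 times (tabular method): alternate signs, differentiate u down to 0, integrate dv up.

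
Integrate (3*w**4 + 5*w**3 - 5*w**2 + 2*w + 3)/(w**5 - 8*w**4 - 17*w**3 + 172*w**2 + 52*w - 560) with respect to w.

Factor the denominator: (w - 7)*(w - 5)*(w - 2)*(w + 2)*(w + 4).
Partial-fraction decomposition: 11/(36*(w + 4)) + 13/(504*(w + 2)) + 5/(24*(w - 2)) - 398/(63*(w - 5)) + 79/(9*(w - 7)).
Integrate each term: A/(w−a) contributes A·log|w−a|.

79*log(w - 7)/9 - 398*log(w - 5)/63 + 5*log(w - 2)/24 + 13*log(w + 2)/504 + 11*log(w + 4)/36 + C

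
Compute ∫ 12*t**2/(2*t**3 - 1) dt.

Let u = 2*t**3 - 1, so du = (6*t**2) dt.
Rewriting, the integral becomes 2·∫ 1/u du = 2·log(u).
Substituting back, u = 2*t**3 - 1.

2*log(2*t**3 - 1) + C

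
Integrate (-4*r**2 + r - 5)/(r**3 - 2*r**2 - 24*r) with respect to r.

Factor the denominator: r*(r - 6)*(r + 4).
Partial-fraction decomposition: -73/(40*(r + 4)) - 143/(60*(r - 6)) + 5/(24*r).
Integrate each term: A/(r−a) contributes A·log|r−a|.

5*log(r)/24 - 143*log(r - 6)/60 - 73*log(r + 4)/40 + C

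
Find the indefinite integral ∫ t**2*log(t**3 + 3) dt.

t**3*log(t**3 + 3)/3 - t**3/3 + log(t**3 + 3) + C

Let u = t**3 + 3, so du = (3*t**2) dt.
The integral becomes (1/3)·∫ log(u) du; integrate by parts with u′=log(u), dv′=du.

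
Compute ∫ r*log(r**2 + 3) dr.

r**2*log(r**2 + 3)/2 - r**2/2 + 3*log(r**2 + 3)/2 + C

Let u = r**2 + 3, so du = (2*r) dr.
The integral becomes (1/2)·∫ log(u) du; integrate by parts with u′=log(u), dv′=du.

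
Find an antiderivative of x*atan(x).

Use integration by parts with u = arctan(x), dv = x dx.
Then du = 1/(x**2 + 1) dx.

x**2*atan(x)/2 - x/2 + atan(x)/2 + C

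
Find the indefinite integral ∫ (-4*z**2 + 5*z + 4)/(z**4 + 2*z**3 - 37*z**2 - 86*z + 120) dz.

Factor the denominator: (z - 6)*(z - 1)*(z + 4)*(z + 5).
Partial-fraction decomposition: 11/(6*(z + 5)) - 8/(5*(z + 4)) - 1/(30*(z - 1)) - 1/(5*(z - 6)).
Integrate each term: A/(z−a) contributes A·log|z−a|.

-log(z - 6)/5 - log(z - 1)/30 - 8*log(z + 4)/5 + 11*log(z + 5)/6 + C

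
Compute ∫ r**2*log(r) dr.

Use integration by parts with u = log(r), dv = r**2 dr.
Then du = 1/r dr and v = r**3/3.

r**3*log(r)/3 - r**3/9 + C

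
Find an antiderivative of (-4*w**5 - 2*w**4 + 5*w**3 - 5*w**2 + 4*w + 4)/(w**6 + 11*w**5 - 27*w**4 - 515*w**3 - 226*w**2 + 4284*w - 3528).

-2048*log(w - 6)/2535 + 4*log(w - 2)/81 + log(w - 1)/1120 - 851*log(w + 6)/21 + 16331053*log(w + 7)/438048 - 30221/(468*w + 3276) + C

Factor the denominator: (w - 6)*(w - 2)*(w - 1)*(w + 6)*(w + 7)**2.
Partial-fraction decomposition: 16331053/(438048*(w + 7)) + 30221/(468*(w + 7)**2) - 851/(21*(w + 6)) + 1/(1120*(w - 1)) + 4/(81*(w - 2)) - 2048/(2535*(w - 6)).
Integrate each term; A/(w−a) gives A·log|w−a|; A/(w−a)² gives −A/(w−a).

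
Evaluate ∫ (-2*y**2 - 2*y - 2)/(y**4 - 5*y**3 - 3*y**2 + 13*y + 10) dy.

-31*log(y - 5)/54 + 14*log(y - 2)/27 + log(y + 1)/18 + 1/(9*y + 9) + C

Factor the denominator: (y - 5)*(y - 2)*(y + 1)**2.
Partial-fraction decomposition: 1/(18*(y + 1)) - 1/(9*(y + 1)**2) + 14/(27*(y - 2)) - 31/(54*(y - 5)).
Integrate each term; A/(y−a) gives A·log|y−a|; A/(y−a)² gives −A/(y−a).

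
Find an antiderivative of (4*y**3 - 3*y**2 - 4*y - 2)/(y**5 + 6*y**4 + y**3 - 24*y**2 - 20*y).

log(y)/10 + 5*log(y - 2)/84 - 5*log(y + 1)/12 + 19*log(y + 2)/12 - 557*log(y + 5)/420 + C

Factor the denominator: y*(y - 2)*(y + 1)*(y + 2)*(y + 5).
Partial-fraction decomposition: -557/(420*(y + 5)) + 19/(12*(y + 2)) - 5/(12*(y + 1)) + 5/(84*(y - 2)) + 1/(10*y).
Integrate each term: A/(y−a) contributes A·log|y−a|.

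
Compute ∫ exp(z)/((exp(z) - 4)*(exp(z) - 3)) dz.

Let u = e^z, du = e^z dz.
The integral becomes ∫ du/((u-3)(u-4)); decompose into partial fractions.

log(exp(z) - 4) - log(exp(z) - 3) + C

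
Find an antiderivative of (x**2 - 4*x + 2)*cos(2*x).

x**2*sin(2*x)/2 - 2*x*sin(2*x) + x*cos(2*x)/2 + 3*sin(2*x)/4 - cos(2*x) + C

Use integration by parts with u = x**2 - 4*x + 2, dv = cos(2*x) dx, so v = sin(2*x)/2.
Apply parts 2 times (tabular method): alternate signs, differentiate u down to 0, integrate dv up.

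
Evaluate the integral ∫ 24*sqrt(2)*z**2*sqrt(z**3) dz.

16*sqrt(2)*(z**3)**(3/2)/3 + C

Let u = 2*z**3, so du = (6*z**2) dz.
Rewriting, the integral becomes 4·∫ √u du = 4·(2/3)u^(3/2).
Substituting back, u = 2*z**3.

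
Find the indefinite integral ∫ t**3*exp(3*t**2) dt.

(3*t**2 - 1)*exp(3*t**2)/18 + C

Let u = t², du = 2t dt; rewrite as (1/2)∫ u^1·exp(3u) du.
Now integrate by parts 1 time.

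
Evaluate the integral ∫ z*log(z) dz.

Use integration by parts with u = log(z), dv = z dz.
Then du = 1/z dz and v = z**2/2.

z**2*log(z)/2 - z**2/4 + C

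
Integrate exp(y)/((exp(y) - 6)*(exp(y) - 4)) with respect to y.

Let u = e^y, du = e^y dy.
The integral becomes ∫ du/((u-4)(u-6)); decompose into partial fractions.

log(exp(y) - 6)/2 - log(exp(y) - 4)/2 + C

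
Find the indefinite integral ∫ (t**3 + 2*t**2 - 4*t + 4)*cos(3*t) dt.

t**3*sin(3*t)/3 + 2*t**2*sin(3*t)/3 + t**2*cos(3*t)/3 - 14*t*sin(3*t)/9 + 4*t*cos(3*t)/9 + 32*sin(3*t)/27 - 14*cos(3*t)/27 + C

Use integration by parts with u = t**3 + 2*t**2 - 4*t + 4, dv = cos(3*t) dt, so v = sin(3*t)/3.
Apply parts 3 times (tabular method): alternate signs, differentiate u down to 0, integrate dv up.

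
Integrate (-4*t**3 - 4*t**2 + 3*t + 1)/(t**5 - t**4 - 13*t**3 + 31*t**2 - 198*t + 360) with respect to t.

-307*log(t - 4)/450 + 41*log(t - 2)/182 + 193*log(t + 5)/1071 + 1529*log(t**2 + 9)/11050 - 4534*atan(t/3)/16575 + C

Factor the denominator: (t - 4)*(t - 2)*(t + 5)*(t**2 + 9).
Partial-fraction decomposition: (1529*t - 4534)/(5525*(t**2 + 9)) + 193/(1071*(t + 5)) + 41/(182*(t - 2)) - 307/(450*(t - 4)).
Integrate each term; A/(t−a) gives A·log|t−a|; the (Bt+D)/(t²+p²) term gives a log and an atan.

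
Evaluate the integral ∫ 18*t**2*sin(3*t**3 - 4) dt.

Let u = 3*t**3 - 4, so du = (9*t**2) dt.
Rewriting, the integral becomes 2·∫ sin(u) du = 2·-cos(u).
Substituting back, u = 3*t**3 - 4.

-2*cos(3*t**3 - 4) + C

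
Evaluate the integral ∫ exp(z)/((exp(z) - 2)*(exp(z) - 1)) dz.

Let u = e^z, du = e^z dz.
The integral becomes ∫ du/((u-2)(u-1)); decompose into partial fractions.

log(exp(z) - 2) - log(exp(z) - 1) + C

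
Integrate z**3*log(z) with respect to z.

z**4*log(z)/4 - z**4/16 + C

Use integration by parts with u = log(z), dv = z**3 dz.
Then du = 1/z dz and v = z**4/4.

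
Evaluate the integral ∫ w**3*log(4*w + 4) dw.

w**4*log(4*w + 4)/4 - w**4/16 + w**3/12 - w**2/8 + w/4 - log(w + 1)/4 + C

Use integration by parts with u = log(4*w + 4), dv = w**3 dw.
Then du = 4/(4*w + 4) dw and v = w**4/4.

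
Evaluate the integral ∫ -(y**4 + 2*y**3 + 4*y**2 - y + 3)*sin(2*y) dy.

Use integration by parts with u = y**4 + 2*y**3 + 4*y**2 - y + 3, dv = -sin(2*y) dy, so v = cos(2*y)/2.
Apply parts 4 times (tabular method): alternate signs, differentiate u down to 0, integrate dv up.

y**4*cos(2*y)/2 - y**3*sin(2*y) + y**3*cos(2*y) - 3*y**2*sin(2*y)/2 + y**2*cos(2*y)/2 - y*sin(2*y)/2 - 2*y*cos(2*y) + sin(2*y) + 5*cos(2*y)/4 + C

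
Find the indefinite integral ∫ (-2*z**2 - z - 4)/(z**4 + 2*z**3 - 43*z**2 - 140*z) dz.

log(z)/35 - 109*log(z - 7)/924 - 8*log(z + 4)/11 + 49*log(z + 5)/60 + C

Factor the denominator: z*(z - 7)*(z + 4)*(z + 5).
Partial-fraction decomposition: 49/(60*(z + 5)) - 8/(11*(z + 4)) - 109/(924*(z - 7)) + 1/(35*z).
Integrate each term: A/(z−a) contributes A·log|z−a|.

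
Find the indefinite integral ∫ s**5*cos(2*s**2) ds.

Let u = s², du = 2s ds; rewrite as (1/2)∫ u^2·cos(2u) du.
Now integrate by parts 2 times.

s**4*sin(2*s**2)/4 + s**2*cos(2*s**2)/4 - sin(2*s**2)/8 + C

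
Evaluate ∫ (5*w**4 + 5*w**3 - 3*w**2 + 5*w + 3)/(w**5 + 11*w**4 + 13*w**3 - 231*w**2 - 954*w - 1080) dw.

3703*log(w - 5)/6336 + 1763*log(w + 3)/64 - 895*log(w + 4)/18 + 585*log(w + 6)/22 + 77/(8*w + 24) + C

Factor the denominator: (w - 5)*(w + 3)**2*(w + 4)*(w + 6).
Partial-fraction decomposition: 585/(22*(w + 6)) - 895/(18*(w + 4)) + 1763/(64*(w + 3)) - 77/(8*(w + 3)**2) + 3703/(6336*(w - 5)).
Integrate each term; A/(w−a) gives A·log|w−a|; A/(w−a)² gives −A/(w−a).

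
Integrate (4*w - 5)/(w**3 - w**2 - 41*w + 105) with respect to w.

Factor the denominator: (w - 5)*(w - 3)*(w + 7).
Partial-fraction decomposition: -11/(40*(w + 7)) - 7/(20*(w - 3)) + 5/(8*(w - 5)).
Integrate each term: A/(w−a) contributes A·log|w−a|.

5*log(w - 5)/8 - 7*log(w - 3)/20 - 11*log(w + 7)/40 + C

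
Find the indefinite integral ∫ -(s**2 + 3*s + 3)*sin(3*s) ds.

s**2*cos(3*s)/3 - 2*s*sin(3*s)/9 + s*cos(3*s) - sin(3*s)/3 + 25*cos(3*s)/27 + C

Use integration by parts with u = s**2 + 3*s + 3, dv = -sin(3*s) ds, so v = cos(3*s)/3.
Apply parts 2 times (tabular method): alternate signs, differentiate u down to 0, integrate dv up.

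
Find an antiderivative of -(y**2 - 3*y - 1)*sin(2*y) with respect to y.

Use integration by parts with u = y**2 - 3*y - 1, dv = -sin(2*y) dy, so v = cos(2*y)/2.
Apply parts 2 times (tabular method): alternate signs, differentiate u down to 0, integrate dv up.

y**2*cos(2*y)/2 - y*sin(2*y)/2 - 3*y*cos(2*y)/2 + 3*sin(2*y)/4 - 3*cos(2*y)/4 + C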